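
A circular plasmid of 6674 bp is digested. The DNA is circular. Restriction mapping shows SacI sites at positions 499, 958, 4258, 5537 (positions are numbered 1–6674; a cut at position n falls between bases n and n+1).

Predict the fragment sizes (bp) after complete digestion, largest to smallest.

3300, 1636, 1279, 459 bp

Circular molecule, 4 cuts → 4 fragments:
  958 − 499 = 459 bp
  4258 − 958 = 3300 bp
  5537 − 4258 = 1279 bp
  wrap: 6674 − 5537 + 499 = 1636 bp
Sorted largest to smallest: 3300, 1636, 1279, 459 bp.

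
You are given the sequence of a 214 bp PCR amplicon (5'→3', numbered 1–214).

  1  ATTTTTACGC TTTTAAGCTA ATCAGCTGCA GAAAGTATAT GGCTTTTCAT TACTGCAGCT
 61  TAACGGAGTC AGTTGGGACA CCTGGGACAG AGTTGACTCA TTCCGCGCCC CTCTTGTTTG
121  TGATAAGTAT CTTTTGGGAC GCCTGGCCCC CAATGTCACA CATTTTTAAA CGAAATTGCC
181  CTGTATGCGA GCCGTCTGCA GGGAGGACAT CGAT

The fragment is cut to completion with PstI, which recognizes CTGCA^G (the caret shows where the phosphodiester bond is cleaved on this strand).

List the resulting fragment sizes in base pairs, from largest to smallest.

143, 30, 27, 14 bp

PstI sites (CTGCAG) start at positions 26, 53, 196.
PstI cuts after base 5 of each site (before the last base), so after positions 30, 57, 200.
Linear molecule, 3 cuts → 4 fragments:
  1–30 → 30 bp
  31–57 → 27 bp
  58–200 → 143 bp
  201–214 → 14 bp
Sorted largest to smallest: 143, 30, 27, 14 bp.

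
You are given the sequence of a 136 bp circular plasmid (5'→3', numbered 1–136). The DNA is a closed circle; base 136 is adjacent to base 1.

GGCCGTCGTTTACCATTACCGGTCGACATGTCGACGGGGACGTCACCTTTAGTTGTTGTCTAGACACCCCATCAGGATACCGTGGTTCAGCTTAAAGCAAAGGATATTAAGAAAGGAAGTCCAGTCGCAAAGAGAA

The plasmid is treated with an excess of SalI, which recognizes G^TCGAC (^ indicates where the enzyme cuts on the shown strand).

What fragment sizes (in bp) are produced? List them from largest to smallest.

128, 8 bp

SalI sites (GTCGAC) start at positions 22, 30.
SalI cuts after the first base of each site, so after positions 22, 30.
Circular molecule, 2 cuts → 2 fragments:
  23–30 → 8 bp
  31–136 then 1–22 → 106 + 22 = 128 bp
Sorted largest to smallest: 128, 8 bp.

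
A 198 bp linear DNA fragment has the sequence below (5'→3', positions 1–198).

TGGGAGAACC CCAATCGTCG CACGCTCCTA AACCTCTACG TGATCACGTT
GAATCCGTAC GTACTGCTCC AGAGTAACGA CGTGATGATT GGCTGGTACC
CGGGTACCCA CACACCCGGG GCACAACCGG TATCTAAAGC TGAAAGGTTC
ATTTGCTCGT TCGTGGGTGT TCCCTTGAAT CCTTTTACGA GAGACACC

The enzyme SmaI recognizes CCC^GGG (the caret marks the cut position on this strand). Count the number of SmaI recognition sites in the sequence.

2

CCCGGG occurs starting at positions 99, 115.
SmaI cuts at 2 sites.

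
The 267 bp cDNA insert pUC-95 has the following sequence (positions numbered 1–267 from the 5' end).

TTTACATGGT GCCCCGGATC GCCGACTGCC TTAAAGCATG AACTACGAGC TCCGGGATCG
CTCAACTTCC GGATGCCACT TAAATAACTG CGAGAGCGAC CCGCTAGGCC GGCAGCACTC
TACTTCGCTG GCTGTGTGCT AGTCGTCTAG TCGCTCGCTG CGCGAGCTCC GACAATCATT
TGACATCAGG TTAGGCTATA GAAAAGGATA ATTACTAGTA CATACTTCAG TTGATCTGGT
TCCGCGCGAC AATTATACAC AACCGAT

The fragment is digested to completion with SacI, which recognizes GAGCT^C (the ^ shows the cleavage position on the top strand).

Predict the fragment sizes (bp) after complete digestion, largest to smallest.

117, 99, 51 bp

SacI sites (GAGCTC) start at positions 47, 164.
SacI cuts after base 5 of each site (before the last base), so after positions 51, 168.
Linear molecule, 2 cuts → 3 fragments:
  1–51 → 51 bp
  52–168 → 117 bp
  169–267 → 99 bp
Sorted largest to smallest: 117, 99, 51 bp.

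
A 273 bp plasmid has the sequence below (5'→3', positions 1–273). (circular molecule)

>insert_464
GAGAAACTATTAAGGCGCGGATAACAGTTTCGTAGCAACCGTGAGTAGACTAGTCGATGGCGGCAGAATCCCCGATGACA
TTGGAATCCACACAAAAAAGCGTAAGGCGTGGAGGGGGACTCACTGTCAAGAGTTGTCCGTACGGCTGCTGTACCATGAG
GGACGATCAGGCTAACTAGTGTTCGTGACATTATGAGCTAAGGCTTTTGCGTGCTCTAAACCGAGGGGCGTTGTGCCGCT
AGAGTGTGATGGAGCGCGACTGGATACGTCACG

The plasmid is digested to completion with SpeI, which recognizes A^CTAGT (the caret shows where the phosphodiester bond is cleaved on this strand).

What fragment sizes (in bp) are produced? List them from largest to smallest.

SpeI sites (ACTAGT) start at positions 49, 175.
SpeI cuts after the first base of each site, so after positions 49, 175.
Circular molecule, 2 cuts → 2 fragments:
  50–175 → 126 bp
  176–273 then 1–49 → 98 + 49 = 147 bp
Sorted largest to smallest: 147, 126 bp.

147, 126 bp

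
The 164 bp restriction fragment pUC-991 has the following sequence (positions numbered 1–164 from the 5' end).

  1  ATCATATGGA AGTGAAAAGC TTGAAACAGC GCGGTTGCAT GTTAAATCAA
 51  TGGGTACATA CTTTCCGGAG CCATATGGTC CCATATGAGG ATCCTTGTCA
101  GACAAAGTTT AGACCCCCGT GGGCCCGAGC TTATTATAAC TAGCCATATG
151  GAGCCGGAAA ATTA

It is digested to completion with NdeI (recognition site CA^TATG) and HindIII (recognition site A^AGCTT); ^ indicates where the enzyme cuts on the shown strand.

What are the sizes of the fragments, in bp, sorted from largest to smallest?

63, 56, 18, 13, 10, 4 bp

NdeI sites (CATATG) start at positions 3, 72, 82, 145.
NdeI cuts after base 2 of each site, so after positions 4, 73, 83, 146.
The HindIII site (AAGCTT) starts at position 17.
HindIII cuts after the first base of each site, so after position 17.
Combined cut positions: 4, 17, 73, 83, 146.
Linear molecule, 5 cuts → 6 fragments:
  1–4 → 4 bp
  5–17 → 13 bp
  18–73 → 56 bp
  74–83 → 10 bp
  84–146 → 63 bp
  147–164 → 18 bp
Sorted largest to smallest: 63, 56, 18, 13, 10, 4 bp.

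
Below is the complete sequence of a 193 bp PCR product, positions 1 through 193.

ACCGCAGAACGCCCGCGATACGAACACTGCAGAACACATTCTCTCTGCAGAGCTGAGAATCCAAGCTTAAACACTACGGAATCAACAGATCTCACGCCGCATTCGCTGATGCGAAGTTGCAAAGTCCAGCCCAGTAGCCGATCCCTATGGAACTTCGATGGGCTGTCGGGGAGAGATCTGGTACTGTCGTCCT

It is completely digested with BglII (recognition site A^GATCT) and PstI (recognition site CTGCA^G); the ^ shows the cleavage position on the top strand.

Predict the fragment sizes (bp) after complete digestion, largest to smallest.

BglII sites (AGATCT) start at positions 87, 174.
BglII cuts after the first base of each site, so after positions 87, 174.
PstI sites (CTGCAG) start at positions 27, 45.
PstI cuts after base 5 of each site (before the last base), so after positions 31, 49.
Combined cut positions: 31, 49, 87, 174.
Linear molecule, 4 cuts → 5 fragments:
  1–31 → 31 bp
  32–49 → 18 bp
  50–87 → 38 bp
  88–174 → 87 bp
  175–193 → 19 bp
Sorted largest to smallest: 87, 38, 31, 19, 18 bp.

87, 38, 31, 19, 18 bp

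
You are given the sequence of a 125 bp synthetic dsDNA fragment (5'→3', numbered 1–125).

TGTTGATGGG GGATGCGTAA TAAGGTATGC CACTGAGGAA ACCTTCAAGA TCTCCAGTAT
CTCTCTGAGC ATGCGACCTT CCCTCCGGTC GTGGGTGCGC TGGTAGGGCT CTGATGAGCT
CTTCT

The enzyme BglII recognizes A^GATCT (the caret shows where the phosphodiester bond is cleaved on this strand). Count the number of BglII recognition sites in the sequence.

1

AGATCT occurs starting at position 48.
BglII cuts at 1 site.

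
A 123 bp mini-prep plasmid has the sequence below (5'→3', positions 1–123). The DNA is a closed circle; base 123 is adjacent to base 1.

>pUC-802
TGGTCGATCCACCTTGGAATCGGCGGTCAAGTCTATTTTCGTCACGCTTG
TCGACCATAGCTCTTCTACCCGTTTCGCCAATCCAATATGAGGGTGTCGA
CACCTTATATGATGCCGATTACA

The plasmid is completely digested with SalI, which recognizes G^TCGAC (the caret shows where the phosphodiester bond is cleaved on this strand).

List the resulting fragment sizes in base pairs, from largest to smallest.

77, 46 bp

SalI sites (GTCGAC) start at positions 50, 96.
SalI cuts after the first base of each site, so after positions 50, 96.
Circular molecule, 2 cuts → 2 fragments:
  51–96 → 46 bp
  97–123 then 1–50 → 27 + 50 = 77 bp
Sorted largest to smallest: 77, 46 bp.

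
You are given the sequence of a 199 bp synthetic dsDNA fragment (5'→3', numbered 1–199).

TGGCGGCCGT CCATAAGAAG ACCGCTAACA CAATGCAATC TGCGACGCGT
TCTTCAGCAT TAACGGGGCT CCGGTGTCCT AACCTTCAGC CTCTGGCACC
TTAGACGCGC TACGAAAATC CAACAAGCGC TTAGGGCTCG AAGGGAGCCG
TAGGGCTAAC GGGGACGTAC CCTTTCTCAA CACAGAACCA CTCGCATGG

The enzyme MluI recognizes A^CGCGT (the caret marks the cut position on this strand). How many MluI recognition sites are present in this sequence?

ACGCGT occurs starting at position 45.
MluI cuts at 1 site.

1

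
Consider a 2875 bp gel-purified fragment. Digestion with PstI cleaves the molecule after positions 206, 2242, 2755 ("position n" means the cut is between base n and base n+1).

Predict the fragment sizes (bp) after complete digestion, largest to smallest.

Linear molecule, 3 cuts → 4 fragments:
  206 − 0 = 206 bp
  2242 − 206 = 2036 bp
  2755 − 2242 = 513 bp
  2875 − 2755 = 120 bp
Sorted largest to smallest: 2036, 513, 206, 120 bp.

2036, 513, 206, 120 bp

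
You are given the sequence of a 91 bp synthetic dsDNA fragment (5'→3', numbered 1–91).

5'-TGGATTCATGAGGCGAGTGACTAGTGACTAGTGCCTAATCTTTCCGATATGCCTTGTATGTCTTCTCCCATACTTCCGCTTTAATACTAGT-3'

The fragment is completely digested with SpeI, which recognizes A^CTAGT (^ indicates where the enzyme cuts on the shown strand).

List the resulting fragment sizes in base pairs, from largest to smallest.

SpeI sites (ACTAGT) start at positions 20, 27, 86.
SpeI cuts after the first base of each site, so after positions 20, 27, 86.
Linear molecule, 3 cuts → 4 fragments:
  1–20 → 20 bp
  21–27 → 7 bp
  28–86 → 59 bp
  87–91 → 5 bp
Sorted largest to smallest: 59, 20, 7, 5 bp.

59, 20, 7, 5 bp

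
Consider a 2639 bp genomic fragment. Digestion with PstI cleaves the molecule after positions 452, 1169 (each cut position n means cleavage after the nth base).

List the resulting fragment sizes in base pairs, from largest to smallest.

Linear molecule, 2 cuts → 3 fragments:
  452 − 0 = 452 bp
  1169 − 452 = 717 bp
  2639 − 1169 = 1470 bp
Sorted largest to smallest: 1470, 717, 452 bp.

1470, 717, 452 bp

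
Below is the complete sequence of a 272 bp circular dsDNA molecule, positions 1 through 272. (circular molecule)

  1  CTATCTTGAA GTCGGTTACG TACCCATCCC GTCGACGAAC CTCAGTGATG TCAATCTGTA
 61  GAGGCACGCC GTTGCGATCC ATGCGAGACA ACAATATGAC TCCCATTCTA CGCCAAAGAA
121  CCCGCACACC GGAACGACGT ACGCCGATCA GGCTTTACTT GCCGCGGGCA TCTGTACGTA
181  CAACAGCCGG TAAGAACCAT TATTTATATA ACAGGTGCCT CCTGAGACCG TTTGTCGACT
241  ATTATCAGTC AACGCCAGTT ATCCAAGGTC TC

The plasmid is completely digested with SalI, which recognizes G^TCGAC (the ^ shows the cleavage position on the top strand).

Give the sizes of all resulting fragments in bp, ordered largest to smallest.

SalI sites (GTCGAC) start at positions 31, 234.
SalI cuts after the first base of each site, so after positions 31, 234.
Circular molecule, 2 cuts → 2 fragments:
  32–234 → 203 bp
  235–272 then 1–31 → 38 + 31 = 69 bp
Sorted largest to smallest: 203, 69 bp.

203, 69 bp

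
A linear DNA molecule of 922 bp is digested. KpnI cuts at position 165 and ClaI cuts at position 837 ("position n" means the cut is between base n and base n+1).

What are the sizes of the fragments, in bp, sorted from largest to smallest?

672, 165, 85 bp

Combined cut positions (sorted): 165, 837.
Linear molecule, 2 cuts → 3 fragments:
  165 − 0 = 165 bp
  837 − 165 = 672 bp
  922 − 837 = 85 bp
Sorted largest to smallest: 672, 165, 85 bp.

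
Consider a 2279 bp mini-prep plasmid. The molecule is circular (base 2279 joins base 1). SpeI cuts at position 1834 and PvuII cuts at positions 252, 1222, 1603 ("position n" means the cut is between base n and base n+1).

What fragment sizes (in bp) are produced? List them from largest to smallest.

970, 697, 381, 231 bp

Combined cut positions (sorted): 252, 1222, 1603, 1834.
Circular molecule, 4 cuts → 4 fragments:
  1222 − 252 = 970 bp
  1603 − 1222 = 381 bp
  1834 − 1603 = 231 bp
  wrap: 2279 − 1834 + 252 = 697 bp
Sorted largest to smallest: 970, 697, 381, 231 bp.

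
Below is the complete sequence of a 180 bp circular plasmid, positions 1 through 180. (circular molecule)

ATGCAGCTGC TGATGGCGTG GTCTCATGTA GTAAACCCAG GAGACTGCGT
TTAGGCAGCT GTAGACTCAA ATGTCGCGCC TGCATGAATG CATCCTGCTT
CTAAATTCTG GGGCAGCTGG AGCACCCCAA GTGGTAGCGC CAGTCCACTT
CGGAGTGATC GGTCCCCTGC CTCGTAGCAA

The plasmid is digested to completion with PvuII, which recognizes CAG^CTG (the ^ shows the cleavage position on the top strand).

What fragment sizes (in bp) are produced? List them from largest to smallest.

PvuII sites (CAGCTG) start at positions 4, 56, 114.
PvuII cuts after base 3 of each site, so after positions 6, 58, 116.
Circular molecule, 3 cuts → 3 fragments:
  7–58 → 52 bp
  59–116 → 58 bp
  117–180 then 1–6 → 64 + 6 = 70 bp
Sorted largest to smallest: 70, 58, 52 bp.

70, 58, 52 bp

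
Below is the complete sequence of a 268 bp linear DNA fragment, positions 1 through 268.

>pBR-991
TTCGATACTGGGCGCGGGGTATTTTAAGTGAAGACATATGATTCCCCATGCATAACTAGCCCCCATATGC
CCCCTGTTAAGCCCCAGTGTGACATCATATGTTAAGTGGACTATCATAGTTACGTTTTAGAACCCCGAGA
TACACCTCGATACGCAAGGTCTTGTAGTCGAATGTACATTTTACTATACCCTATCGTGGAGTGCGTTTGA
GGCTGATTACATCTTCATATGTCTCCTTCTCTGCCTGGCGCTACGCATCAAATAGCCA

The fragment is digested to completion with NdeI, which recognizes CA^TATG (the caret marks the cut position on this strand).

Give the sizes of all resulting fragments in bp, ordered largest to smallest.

130, 41, 36, 32, 29 bp

NdeI sites (CATATG) start at positions 35, 64, 96, 226.
NdeI cuts after base 2 of each site, so after positions 36, 65, 97, 227.
Linear molecule, 4 cuts → 5 fragments:
  1–36 → 36 bp
  37–65 → 29 bp
  66–97 → 32 bp
  98–227 → 130 bp
  228–268 → 41 bp
Sorted largest to smallest: 130, 41, 36, 32, 29 bp.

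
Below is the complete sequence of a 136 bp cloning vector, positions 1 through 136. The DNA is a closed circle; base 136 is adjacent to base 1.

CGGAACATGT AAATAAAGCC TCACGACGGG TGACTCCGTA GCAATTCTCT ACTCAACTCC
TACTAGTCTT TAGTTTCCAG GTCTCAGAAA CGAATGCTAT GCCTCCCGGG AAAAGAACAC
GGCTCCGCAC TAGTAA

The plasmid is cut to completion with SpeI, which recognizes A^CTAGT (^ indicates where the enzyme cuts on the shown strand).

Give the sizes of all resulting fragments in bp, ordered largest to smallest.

SpeI sites (ACTAGT) start at positions 62, 129.
SpeI cuts after the first base of each site, so after positions 62, 129.
Circular molecule, 2 cuts → 2 fragments:
  63–129 → 67 bp
  130–136 then 1–62 → 7 + 62 = 69 bp
Sorted largest to smallest: 69, 67 bp.

69, 67 bp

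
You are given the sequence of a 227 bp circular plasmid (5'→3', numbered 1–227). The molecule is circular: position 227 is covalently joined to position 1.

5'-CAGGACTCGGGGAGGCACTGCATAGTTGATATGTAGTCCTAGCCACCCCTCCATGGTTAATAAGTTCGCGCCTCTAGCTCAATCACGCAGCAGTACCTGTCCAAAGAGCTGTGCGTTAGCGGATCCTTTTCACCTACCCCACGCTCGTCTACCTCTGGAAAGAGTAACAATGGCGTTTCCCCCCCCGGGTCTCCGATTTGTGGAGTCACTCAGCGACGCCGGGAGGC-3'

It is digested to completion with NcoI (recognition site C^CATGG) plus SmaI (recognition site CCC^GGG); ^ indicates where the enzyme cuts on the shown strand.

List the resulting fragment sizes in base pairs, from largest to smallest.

135, 92 bp

The NcoI site (CCATGG) starts at position 51.
NcoI cuts after the first base of each site, so after position 51.
The SmaI site (CCCGGG) starts at position 184.
SmaI cuts after base 3 of each site, so after position 186.
Combined cut positions: 51, 186.
Circular molecule, 2 cuts → 2 fragments:
  52–186 → 135 bp
  187–227 then 1–51 → 41 + 51 = 92 bp
Sorted largest to smallest: 135, 92 bp.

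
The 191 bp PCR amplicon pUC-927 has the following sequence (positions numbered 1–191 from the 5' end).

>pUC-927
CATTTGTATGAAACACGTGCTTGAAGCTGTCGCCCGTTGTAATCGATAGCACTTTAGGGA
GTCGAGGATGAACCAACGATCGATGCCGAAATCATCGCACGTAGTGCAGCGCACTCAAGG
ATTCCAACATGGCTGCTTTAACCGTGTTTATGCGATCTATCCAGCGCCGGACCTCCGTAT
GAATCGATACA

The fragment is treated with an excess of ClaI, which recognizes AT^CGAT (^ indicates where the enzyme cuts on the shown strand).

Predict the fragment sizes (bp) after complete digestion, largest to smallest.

ClaI sites (ATCGAT) start at positions 42, 79, 183.
ClaI cuts after base 2 of each site, so after positions 43, 80, 184.
Linear molecule, 3 cuts → 4 fragments:
  1–43 → 43 bp
  44–80 → 37 bp
  81–184 → 104 bp
  185–191 → 7 bp
Sorted largest to smallest: 104, 43, 37, 7 bp.

104, 43, 37, 7 bp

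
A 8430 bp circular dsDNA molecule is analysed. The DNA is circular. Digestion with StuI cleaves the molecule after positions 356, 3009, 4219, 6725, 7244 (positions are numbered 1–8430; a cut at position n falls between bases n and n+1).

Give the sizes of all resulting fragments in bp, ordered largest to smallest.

Circular molecule, 5 cuts → 5 fragments:
  3009 − 356 = 2653 bp
  4219 − 3009 = 1210 bp
  6725 − 4219 = 2506 bp
  7244 − 6725 = 519 bp
  wrap: 8430 − 7244 + 356 = 1542 bp
Sorted largest to smallest: 2653, 2506, 1542, 1210, 519 bp.

2653, 2506, 1542, 1210, 519 bp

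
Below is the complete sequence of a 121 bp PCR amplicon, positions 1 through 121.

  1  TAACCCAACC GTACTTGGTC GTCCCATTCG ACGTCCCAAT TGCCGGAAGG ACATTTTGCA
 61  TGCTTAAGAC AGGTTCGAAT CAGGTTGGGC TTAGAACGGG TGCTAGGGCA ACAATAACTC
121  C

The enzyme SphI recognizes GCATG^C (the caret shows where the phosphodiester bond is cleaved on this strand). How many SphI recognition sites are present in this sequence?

GCATGC occurs starting at position 58.
SphI cuts at 1 site.

1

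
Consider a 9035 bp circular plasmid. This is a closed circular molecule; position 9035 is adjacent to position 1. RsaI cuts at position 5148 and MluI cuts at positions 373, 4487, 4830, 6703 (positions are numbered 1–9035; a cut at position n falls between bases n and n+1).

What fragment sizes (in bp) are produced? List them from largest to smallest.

4114, 2705, 1555, 343, 318 bp

Combined cut positions (sorted): 373, 4487, 4830, 5148, 6703.
Circular molecule, 5 cuts → 5 fragments:
  4487 − 373 = 4114 bp
  4830 − 4487 = 343 bp
  5148 − 4830 = 318 bp
  6703 − 5148 = 1555 bp
  wrap: 9035 − 6703 + 373 = 2705 bp
Sorted largest to smallest: 4114, 2705, 1555, 343, 318 bp.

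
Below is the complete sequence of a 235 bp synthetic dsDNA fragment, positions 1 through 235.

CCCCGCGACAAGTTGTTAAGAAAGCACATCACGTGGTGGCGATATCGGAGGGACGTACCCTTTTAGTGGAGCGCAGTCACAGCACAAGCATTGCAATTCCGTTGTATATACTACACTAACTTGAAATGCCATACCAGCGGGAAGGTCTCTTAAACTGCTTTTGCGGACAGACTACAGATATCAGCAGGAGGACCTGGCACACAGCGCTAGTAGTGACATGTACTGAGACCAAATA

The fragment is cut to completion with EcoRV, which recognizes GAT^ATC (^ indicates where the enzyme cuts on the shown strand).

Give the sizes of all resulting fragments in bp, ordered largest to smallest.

136, 56, 43 bp

EcoRV sites (GATATC) start at positions 41, 177.
EcoRV cuts after base 3 of each site, so after positions 43, 179.
Linear molecule, 2 cuts → 3 fragments:
  1–43 → 43 bp
  44–179 → 136 bp
  180–235 → 56 bp
Sorted largest to smallest: 136, 56, 43 bp.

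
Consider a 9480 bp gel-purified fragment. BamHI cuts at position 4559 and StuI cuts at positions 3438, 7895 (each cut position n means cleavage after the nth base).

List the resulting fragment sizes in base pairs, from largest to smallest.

3438, 3336, 1585, 1121 bp

Combined cut positions (sorted): 3438, 4559, 7895.
Linear molecule, 3 cuts → 4 fragments:
  3438 − 0 = 3438 bp
  4559 − 3438 = 1121 bp
  7895 − 4559 = 3336 bp
  9480 − 7895 = 1585 bp
Sorted largest to smallest: 3438, 3336, 1585, 1121 bp.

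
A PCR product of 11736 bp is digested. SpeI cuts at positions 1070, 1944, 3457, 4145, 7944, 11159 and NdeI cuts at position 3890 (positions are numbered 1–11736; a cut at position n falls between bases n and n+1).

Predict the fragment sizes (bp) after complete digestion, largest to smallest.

Combined cut positions (sorted): 1070, 1944, 3457, 3890, 4145, 7944, 11159.
Linear molecule, 7 cuts → 8 fragments:
  1070 − 0 = 1070 bp
  1944 − 1070 = 874 bp
  3457 − 1944 = 1513 bp
  3890 − 3457 = 433 bp
  4145 − 3890 = 255 bp
  7944 − 4145 = 3799 bp
  11159 − 7944 = 3215 bp
  11736 − 11159 = 577 bp
Sorted largest to smallest: 3799, 3215, 1513, 1070, 874, 577, 433, 255 bp.

3799, 3215, 1513, 1070, 874, 577, 433, 255 bp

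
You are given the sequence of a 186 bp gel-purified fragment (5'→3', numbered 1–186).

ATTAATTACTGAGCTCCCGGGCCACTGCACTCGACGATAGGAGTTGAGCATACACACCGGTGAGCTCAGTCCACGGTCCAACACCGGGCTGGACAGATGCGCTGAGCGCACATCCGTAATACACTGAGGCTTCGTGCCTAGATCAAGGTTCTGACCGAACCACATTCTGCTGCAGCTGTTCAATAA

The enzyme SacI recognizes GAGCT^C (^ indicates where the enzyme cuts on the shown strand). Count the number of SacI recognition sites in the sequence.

2

GAGCTC occurs starting at positions 11, 62.
SacI cuts at 2 sites.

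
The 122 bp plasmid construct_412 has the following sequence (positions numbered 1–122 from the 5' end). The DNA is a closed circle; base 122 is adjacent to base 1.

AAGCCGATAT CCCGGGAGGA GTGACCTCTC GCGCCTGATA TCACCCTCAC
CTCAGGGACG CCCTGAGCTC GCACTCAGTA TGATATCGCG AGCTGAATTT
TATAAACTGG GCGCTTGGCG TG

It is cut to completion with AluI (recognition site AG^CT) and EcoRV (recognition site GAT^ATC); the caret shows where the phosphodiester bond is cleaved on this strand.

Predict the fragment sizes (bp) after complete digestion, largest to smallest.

AluI sites (AGCT) start at positions 66, 91.
AluI cuts after base 2 of each site, so after positions 67, 92.
EcoRV sites (GATATC) start at positions 6, 37, 82.
EcoRV cuts after base 3 of each site, so after positions 8, 39, 84.
Combined cut positions: 8, 39, 67, 84, 92.
Circular molecule, 5 cuts → 5 fragments:
  9–39 → 31 bp
  40–67 → 28 bp
  68–84 → 17 bp
  85–92 → 8 bp
  93–122 then 1–8 → 30 + 8 = 38 bp
Sorted largest to smallest: 38, 31, 28, 17, 8 bp.

38, 31, 28, 17, 8 bp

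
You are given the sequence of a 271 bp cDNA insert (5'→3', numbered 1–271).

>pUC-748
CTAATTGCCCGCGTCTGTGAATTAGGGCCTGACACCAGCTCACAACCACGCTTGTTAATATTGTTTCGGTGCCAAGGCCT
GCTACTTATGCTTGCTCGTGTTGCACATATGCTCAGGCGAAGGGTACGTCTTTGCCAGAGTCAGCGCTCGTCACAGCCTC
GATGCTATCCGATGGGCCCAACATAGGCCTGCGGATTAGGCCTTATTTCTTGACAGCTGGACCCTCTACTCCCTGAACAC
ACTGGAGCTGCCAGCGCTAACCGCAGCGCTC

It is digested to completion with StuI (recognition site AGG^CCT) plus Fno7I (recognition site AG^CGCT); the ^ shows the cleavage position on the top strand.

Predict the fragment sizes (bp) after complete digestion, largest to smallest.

77, 67, 54, 43, 13, 12, 5 bp

StuI sites (AGGCCT) start at positions 75, 185, 198.
StuI cuts after base 3 of each site, so after positions 77, 187, 200.
Fno7I sites (AGCGCT) start at positions 143, 253, 265.
Fno7I cuts after base 2 of each site, so after positions 144, 254, 266.
Combined cut positions: 77, 144, 187, 200, 254, 266.
Linear molecule, 6 cuts → 7 fragments:
  1–77 → 77 bp
  78–144 → 67 bp
  145–187 → 43 bp
  188–200 → 13 bp
  201–254 → 54 bp
  255–266 → 12 bp
  267–271 → 5 bp
Sorted largest to smallest: 77, 67, 54, 43, 13, 12, 5 bp.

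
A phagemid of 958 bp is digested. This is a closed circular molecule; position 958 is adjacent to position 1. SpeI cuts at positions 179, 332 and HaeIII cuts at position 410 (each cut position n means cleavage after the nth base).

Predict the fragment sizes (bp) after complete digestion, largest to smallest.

727, 153, 78 bp

Combined cut positions (sorted): 179, 332, 410.
Circular molecule, 3 cuts → 3 fragments:
  332 − 179 = 153 bp
  410 − 332 = 78 bp
  wrap: 958 − 410 + 179 = 727 bp
Sorted largest to smallest: 727, 153, 78 bp.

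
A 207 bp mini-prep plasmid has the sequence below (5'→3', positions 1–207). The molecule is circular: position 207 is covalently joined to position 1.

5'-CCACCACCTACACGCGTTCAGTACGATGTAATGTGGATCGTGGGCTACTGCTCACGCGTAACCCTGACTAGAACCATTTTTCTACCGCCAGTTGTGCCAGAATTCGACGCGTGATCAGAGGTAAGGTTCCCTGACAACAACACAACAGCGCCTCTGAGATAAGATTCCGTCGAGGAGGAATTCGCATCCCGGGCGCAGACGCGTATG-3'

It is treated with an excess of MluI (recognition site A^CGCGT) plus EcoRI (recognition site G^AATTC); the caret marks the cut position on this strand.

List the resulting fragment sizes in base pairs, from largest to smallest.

MluI sites (ACGCGT) start at positions 12, 54, 107, 199.
MluI cuts after the first base of each site, so after positions 12, 54, 107, 199.
EcoRI sites (GAATTC) start at positions 100, 178.
EcoRI cuts after the first base of each site, so after positions 100, 178.
Combined cut positions: 12, 54, 100, 107, 178, 199.
Circular molecule, 6 cuts → 6 fragments:
  13–54 → 42 bp
  55–100 → 46 bp
  101–107 → 7 bp
  108–178 → 71 bp
  179–199 → 21 bp
  200–207 then 1–12 → 8 + 12 = 20 bp
Sorted largest to smallest: 71, 46, 42, 21, 20, 7 bp.

71, 46, 42, 21, 20, 7 bp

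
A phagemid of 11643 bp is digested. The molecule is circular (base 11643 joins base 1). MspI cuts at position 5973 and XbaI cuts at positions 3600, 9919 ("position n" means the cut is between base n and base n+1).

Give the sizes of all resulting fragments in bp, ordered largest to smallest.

5324, 3946, 2373 bp

Combined cut positions (sorted): 3600, 5973, 9919.
Circular molecule, 3 cuts → 3 fragments:
  5973 − 3600 = 2373 bp
  9919 − 5973 = 3946 bp
  wrap: 11643 − 9919 + 3600 = 5324 bp
Sorted largest to smallest: 5324, 3946, 2373 bp.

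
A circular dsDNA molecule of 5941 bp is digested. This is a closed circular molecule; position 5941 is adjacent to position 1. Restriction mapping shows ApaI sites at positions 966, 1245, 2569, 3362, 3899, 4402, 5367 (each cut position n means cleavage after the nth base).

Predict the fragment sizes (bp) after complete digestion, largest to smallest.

1540, 1324, 965, 793, 537, 503, 279 bp

Circular molecule, 7 cuts → 7 fragments:
  1245 − 966 = 279 bp
  2569 − 1245 = 1324 bp
  3362 − 2569 = 793 bp
  3899 − 3362 = 537 bp
  4402 − 3899 = 503 bp
  5367 − 4402 = 965 bp
  wrap: 5941 − 5367 + 966 = 1540 bp
Sorted largest to smallest: 1540, 1324, 965, 793, 537, 503, 279 bp.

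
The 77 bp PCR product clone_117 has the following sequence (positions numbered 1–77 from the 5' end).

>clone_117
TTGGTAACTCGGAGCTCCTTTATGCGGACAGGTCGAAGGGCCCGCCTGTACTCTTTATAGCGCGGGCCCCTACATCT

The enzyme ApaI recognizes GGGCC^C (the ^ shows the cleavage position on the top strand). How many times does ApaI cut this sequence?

GGGCCC occurs starting at positions 38, 64.
ApaI cuts at 2 sites.

2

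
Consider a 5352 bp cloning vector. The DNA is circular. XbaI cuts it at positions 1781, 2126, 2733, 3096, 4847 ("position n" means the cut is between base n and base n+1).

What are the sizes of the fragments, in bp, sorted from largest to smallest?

Circular molecule, 5 cuts → 5 fragments:
  2126 − 1781 = 345 bp
  2733 − 2126 = 607 bp
  3096 − 2733 = 363 bp
  4847 − 3096 = 1751 bp
  wrap: 5352 − 4847 + 1781 = 2286 bp
Sorted largest to smallest: 2286, 1751, 607, 363, 345 bp.

2286, 1751, 607, 363, 345 bp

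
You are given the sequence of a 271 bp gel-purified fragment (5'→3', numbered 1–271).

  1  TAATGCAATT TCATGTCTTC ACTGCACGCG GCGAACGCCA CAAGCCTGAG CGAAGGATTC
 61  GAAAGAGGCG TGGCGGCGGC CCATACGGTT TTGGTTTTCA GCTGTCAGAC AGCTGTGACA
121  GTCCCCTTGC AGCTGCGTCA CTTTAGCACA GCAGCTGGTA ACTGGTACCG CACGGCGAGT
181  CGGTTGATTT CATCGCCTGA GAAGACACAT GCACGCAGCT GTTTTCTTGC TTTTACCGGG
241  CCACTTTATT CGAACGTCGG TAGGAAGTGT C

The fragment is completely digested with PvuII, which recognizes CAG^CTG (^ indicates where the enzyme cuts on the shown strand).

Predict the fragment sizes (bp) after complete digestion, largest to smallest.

PvuII sites (CAGCTG) start at positions 99, 110, 130, 152, 216.
PvuII cuts after base 3 of each site, so after positions 101, 112, 132, 154, 218.
Linear molecule, 5 cuts → 6 fragments:
  1–101 → 101 bp
  102–112 → 11 bp
  113–132 → 20 bp
  133–154 → 22 bp
  155–218 → 64 bp
  219–271 → 53 bp
Sorted largest to smallest: 101, 64, 53, 22, 20, 11 bp.

101, 64, 53, 22, 20, 11 bp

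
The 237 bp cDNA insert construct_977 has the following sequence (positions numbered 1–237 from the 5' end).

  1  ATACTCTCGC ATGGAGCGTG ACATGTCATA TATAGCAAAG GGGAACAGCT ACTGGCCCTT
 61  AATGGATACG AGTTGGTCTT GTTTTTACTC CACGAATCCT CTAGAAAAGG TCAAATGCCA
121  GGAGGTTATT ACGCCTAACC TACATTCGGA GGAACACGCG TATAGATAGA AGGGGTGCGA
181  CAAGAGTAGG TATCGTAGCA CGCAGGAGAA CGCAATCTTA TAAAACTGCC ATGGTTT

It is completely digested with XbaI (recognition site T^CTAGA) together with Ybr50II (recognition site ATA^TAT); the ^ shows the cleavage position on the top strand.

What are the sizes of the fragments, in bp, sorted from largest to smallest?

The XbaI site (TCTAGA) starts at position 100.
XbaI cuts after the first base of each site, so after position 100.
The Ybr50II site (ATATAT) starts at position 28.
Ybr50II cuts after base 3 of each site, so after position 30.
Combined cut positions: 30, 100.
Linear molecule, 2 cuts → 3 fragments:
  1–30 → 30 bp
  31–100 → 70 bp
  101–237 → 137 bp
Sorted largest to smallest: 137, 70, 30 bp.

137, 70, 30 bp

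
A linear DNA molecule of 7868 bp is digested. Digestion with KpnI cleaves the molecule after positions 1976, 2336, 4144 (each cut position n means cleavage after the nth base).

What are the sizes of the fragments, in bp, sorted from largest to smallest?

Linear molecule, 3 cuts → 4 fragments:
  1976 − 0 = 1976 bp
  2336 − 1976 = 360 bp
  4144 − 2336 = 1808 bp
  7868 − 4144 = 3724 bp
Sorted largest to smallest: 3724, 1976, 1808, 360 bp.

3724, 1976, 1808, 360 bp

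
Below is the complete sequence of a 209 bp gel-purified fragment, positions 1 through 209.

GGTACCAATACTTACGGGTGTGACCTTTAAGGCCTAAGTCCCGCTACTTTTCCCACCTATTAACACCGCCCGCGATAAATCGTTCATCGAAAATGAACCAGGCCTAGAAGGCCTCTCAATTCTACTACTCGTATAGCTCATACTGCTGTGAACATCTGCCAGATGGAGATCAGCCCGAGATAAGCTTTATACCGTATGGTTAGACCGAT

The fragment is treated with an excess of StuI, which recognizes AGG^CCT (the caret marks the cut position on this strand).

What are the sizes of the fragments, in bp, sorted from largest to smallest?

StuI sites (AGGCCT) start at positions 30, 100, 109.
StuI cuts after base 3 of each site, so after positions 32, 102, 111.
Linear molecule, 3 cuts → 4 fragments:
  1–32 → 32 bp
  33–102 → 70 bp
  103–111 → 9 bp
  112–209 → 98 bp
Sorted largest to smallest: 98, 70, 32, 9 bp.

98, 70, 32, 9 bp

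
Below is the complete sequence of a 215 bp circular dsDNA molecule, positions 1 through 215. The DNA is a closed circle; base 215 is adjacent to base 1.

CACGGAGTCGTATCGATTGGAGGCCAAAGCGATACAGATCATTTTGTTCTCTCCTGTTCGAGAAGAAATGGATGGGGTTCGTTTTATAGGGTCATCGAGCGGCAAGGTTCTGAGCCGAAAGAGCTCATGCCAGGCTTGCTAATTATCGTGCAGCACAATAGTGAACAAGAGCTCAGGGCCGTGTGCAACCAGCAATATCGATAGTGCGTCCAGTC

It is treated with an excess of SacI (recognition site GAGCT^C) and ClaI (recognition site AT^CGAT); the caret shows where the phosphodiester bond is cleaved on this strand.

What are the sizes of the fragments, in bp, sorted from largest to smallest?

112, 48, 30, 25 bp

SacI sites (GAGCTC) start at positions 121, 169.
SacI cuts after base 5 of each site (before the last base), so after positions 125, 173.
ClaI sites (ATCGAT) start at positions 12, 197.
ClaI cuts after base 2 of each site, so after positions 13, 198.
Combined cut positions: 13, 125, 173, 198.
Circular molecule, 4 cuts → 4 fragments:
  14–125 → 112 bp
  126–173 → 48 bp
  174–198 → 25 bp
  199–215 then 1–13 → 17 + 13 = 30 bp
Sorted largest to smallest: 112, 48, 30, 25 bp.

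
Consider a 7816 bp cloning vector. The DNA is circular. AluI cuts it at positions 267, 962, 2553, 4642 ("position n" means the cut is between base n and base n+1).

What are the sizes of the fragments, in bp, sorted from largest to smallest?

Circular molecule, 4 cuts → 4 fragments:
  962 − 267 = 695 bp
  2553 − 962 = 1591 bp
  4642 − 2553 = 2089 bp
  wrap: 7816 − 4642 + 267 = 3441 bp
Sorted largest to smallest: 3441, 2089, 1591, 695 bp.

3441, 2089, 1591, 695 bp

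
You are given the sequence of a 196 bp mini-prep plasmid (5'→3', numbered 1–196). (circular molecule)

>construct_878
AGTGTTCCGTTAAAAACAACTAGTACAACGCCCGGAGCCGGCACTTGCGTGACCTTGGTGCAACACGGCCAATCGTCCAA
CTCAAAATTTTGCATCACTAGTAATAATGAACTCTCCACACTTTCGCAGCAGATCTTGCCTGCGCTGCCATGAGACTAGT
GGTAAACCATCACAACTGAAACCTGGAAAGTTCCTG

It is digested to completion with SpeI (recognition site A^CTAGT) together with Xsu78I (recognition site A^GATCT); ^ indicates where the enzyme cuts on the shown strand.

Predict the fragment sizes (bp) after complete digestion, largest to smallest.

78, 60, 34, 24 bp

SpeI sites (ACTAGT) start at positions 19, 97, 155.
SpeI cuts after the first base of each site, so after positions 19, 97, 155.
The Xsu78I site (AGATCT) starts at position 131.
Xsu78I cuts after the first base of each site, so after position 131.
Combined cut positions: 19, 97, 131, 155.
Circular molecule, 4 cuts → 4 fragments:
  20–97 → 78 bp
  98–131 → 34 bp
  132–155 → 24 bp
  156–196 then 1–19 → 41 + 19 = 60 bp
Sorted largest to smallest: 78, 60, 34, 24 bp.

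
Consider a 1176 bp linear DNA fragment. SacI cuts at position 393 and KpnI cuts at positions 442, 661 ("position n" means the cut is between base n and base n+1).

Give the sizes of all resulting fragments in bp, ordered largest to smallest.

Combined cut positions (sorted): 393, 442, 661.
Linear molecule, 3 cuts → 4 fragments:
  393 − 0 = 393 bp
  442 − 393 = 49 bp
  661 − 442 = 219 bp
  1176 − 661 = 515 bp
Sorted largest to smallest: 515, 393, 219, 49 bp.

515, 393, 219, 49 bp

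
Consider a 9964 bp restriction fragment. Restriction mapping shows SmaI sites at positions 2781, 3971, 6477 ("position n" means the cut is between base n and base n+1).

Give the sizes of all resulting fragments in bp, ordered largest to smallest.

3487, 2781, 2506, 1190 bp

Linear molecule, 3 cuts → 4 fragments:
  2781 − 0 = 2781 bp
  3971 − 2781 = 1190 bp
  6477 − 3971 = 2506 bp
  9964 − 6477 = 3487 bp
Sorted largest to smallest: 3487, 2781, 2506, 1190 bp.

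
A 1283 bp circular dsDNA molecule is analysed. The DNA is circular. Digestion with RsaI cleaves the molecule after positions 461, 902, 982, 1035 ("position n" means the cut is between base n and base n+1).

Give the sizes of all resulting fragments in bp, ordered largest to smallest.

Circular molecule, 4 cuts → 4 fragments:
  902 − 461 = 441 bp
  982 − 902 = 80 bp
  1035 − 982 = 53 bp
  wrap: 1283 − 1035 + 461 = 709 bp
Sorted largest to smallest: 709, 441, 80, 53 bp.

709, 441, 80, 53 bp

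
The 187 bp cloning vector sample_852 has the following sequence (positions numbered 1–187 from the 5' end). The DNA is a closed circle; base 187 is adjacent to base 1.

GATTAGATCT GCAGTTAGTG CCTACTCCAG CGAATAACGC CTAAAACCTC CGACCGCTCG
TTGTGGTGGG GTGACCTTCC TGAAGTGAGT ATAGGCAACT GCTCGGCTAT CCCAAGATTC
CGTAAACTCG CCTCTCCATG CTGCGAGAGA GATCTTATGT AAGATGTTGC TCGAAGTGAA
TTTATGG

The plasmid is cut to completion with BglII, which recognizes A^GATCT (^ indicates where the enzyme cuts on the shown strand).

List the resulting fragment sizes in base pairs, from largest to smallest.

BglII sites (AGATCT) start at positions 5, 150.
BglII cuts after the first base of each site, so after positions 5, 150.
Circular molecule, 2 cuts → 2 fragments:
  6–150 → 145 bp
  151–187 then 1–5 → 37 + 5 = 42 bp
Sorted largest to smallest: 145, 42 bp.

145, 42 bp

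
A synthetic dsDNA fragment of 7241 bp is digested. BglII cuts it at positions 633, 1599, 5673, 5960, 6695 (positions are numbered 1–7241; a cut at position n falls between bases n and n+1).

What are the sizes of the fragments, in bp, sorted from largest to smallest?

Linear molecule, 5 cuts → 6 fragments:
  633 − 0 = 633 bp
  1599 − 633 = 966 bp
  5673 − 1599 = 4074 bp
  5960 − 5673 = 287 bp
  6695 − 5960 = 735 bp
  7241 − 6695 = 546 bp
Sorted largest to smallest: 4074, 966, 735, 633, 546, 287 bp.

4074, 966, 735, 633, 546, 287 bp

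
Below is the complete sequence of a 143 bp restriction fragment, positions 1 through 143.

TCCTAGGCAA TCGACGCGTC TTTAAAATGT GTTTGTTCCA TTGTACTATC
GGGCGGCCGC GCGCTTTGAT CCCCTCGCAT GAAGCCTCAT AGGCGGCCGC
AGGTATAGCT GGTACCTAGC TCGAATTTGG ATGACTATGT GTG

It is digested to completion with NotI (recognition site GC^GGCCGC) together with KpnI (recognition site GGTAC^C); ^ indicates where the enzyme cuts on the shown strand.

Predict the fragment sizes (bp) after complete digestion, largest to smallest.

54, 40, 28, 21 bp

NotI sites (GCGGCCGC) start at positions 53, 93.
NotI cuts after base 2 of each site, so after positions 54, 94.
The KpnI site (GGTACC) starts at position 111.
KpnI cuts after base 5 of each site (before the last base), so after position 115.
Combined cut positions: 54, 94, 115.
Linear molecule, 3 cuts → 4 fragments:
  1–54 → 54 bp
  55–94 → 40 bp
  95–115 → 21 bp
  116–143 → 28 bp
Sorted largest to smallest: 54, 40, 28, 21 bp.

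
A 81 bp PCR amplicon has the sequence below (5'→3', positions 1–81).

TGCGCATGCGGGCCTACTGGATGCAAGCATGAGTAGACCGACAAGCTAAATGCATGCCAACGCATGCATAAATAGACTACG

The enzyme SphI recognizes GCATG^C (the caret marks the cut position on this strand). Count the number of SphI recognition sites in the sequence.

3

GCATGC occurs starting at positions 4, 52, 62.
SphI cuts at 3 sites.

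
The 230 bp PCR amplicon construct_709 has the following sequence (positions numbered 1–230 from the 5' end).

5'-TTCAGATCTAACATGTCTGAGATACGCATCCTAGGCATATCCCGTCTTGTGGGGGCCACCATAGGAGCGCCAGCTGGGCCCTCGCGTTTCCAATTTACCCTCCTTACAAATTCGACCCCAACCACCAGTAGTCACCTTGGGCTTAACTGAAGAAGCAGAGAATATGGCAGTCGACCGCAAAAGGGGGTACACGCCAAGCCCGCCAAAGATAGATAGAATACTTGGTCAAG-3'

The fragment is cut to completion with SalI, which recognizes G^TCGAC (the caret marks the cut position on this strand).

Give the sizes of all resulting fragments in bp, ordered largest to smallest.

The SalI site (GTCGAC) starts at position 170.
SalI cuts after the first base of each site, so after position 170.
Linear molecule, 1 cut → 2 fragments:
  1–170 → 170 bp
  171–230 → 60 bp
Sorted largest to smallest: 170, 60 bp.

170, 60 bp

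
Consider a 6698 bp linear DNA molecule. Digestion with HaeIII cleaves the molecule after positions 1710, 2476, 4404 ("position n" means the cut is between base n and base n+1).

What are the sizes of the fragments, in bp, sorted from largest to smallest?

2294, 1928, 1710, 766 bp

Linear molecule, 3 cuts → 4 fragments:
  1710 − 0 = 1710 bp
  2476 − 1710 = 766 bp
  4404 − 2476 = 1928 bp
  6698 − 4404 = 2294 bp
Sorted largest to smallest: 2294, 1928, 1710, 766 bp.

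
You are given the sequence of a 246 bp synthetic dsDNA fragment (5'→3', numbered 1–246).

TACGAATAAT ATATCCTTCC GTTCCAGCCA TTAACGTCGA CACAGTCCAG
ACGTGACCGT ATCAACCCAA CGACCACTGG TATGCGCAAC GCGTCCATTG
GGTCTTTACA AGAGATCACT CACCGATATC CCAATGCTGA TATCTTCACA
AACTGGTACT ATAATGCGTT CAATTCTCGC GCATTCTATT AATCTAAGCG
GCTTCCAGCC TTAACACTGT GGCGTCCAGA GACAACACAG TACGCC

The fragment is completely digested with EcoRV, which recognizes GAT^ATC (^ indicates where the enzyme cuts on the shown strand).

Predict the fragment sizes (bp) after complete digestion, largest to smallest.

EcoRV sites (GATATC) start at positions 125, 139.
EcoRV cuts after base 3 of each site, so after positions 127, 141.
Linear molecule, 2 cuts → 3 fragments:
  1–127 → 127 bp
  128–141 → 14 bp
  142–246 → 105 bp
Sorted largest to smallest: 127, 105, 14 bp.

127, 105, 14 bp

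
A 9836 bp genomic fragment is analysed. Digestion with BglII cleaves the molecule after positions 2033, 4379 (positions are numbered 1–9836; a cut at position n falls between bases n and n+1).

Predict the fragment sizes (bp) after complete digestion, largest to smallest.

5457, 2346, 2033 bp

Linear molecule, 2 cuts → 3 fragments:
  2033 − 0 = 2033 bp
  4379 − 2033 = 2346 bp
  9836 − 4379 = 5457 bp
Sorted largest to smallest: 5457, 2346, 2033 bp.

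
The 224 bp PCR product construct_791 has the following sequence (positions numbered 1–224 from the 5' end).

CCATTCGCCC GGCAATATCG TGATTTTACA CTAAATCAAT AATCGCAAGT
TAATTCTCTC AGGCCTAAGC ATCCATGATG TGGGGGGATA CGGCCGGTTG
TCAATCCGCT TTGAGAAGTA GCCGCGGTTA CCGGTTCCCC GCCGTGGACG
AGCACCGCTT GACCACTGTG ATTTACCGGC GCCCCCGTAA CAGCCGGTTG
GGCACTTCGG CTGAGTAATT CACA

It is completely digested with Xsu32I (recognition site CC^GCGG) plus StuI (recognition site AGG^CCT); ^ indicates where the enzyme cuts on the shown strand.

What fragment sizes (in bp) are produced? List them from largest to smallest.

The Xsu32I site (CCGCGG) starts at position 122.
Xsu32I cuts after base 2 of each site, so after position 123.
The StuI site (AGGCCT) starts at position 61.
StuI cuts after base 3 of each site, so after position 63.
Combined cut positions: 63, 123.
Linear molecule, 2 cuts → 3 fragments:
  1–63 → 63 bp
  64–123 → 60 bp
  124–224 → 101 bp
Sorted largest to smallest: 101, 63, 60 bp.

101, 63, 60 bp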